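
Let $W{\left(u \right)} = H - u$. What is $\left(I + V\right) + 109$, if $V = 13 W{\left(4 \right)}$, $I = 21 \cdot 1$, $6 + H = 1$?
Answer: $13$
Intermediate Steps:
$H = -5$ ($H = -6 + 1 = -5$)
$W{\left(u \right)} = -5 - u$
$I = 21$
$V = -117$ ($V = 13 \left(-5 - 4\right) = 13 \left(-9\right) = -117$)
$\left(I + V\right) + 109 = \left(21 - 117\right) + 109 = -96 + 109 = 13$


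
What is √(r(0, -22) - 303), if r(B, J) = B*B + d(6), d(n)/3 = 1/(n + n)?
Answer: I*√1211/2 ≈ 17.4*I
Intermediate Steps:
d(n) = 3/(2*n) (d(n) = 3/(n + n) = 3/((2*n)) = 3*(1/(2*n)) = 3/(2*n))
r(B, J) = ¼ + B² (r(B, J) = B*B + (3/2)/6 = B² + (3/2)*(⅙) = B² + ¼ = ¼ + B²)
√(r(0, -22) - 303) = √((¼ + 0²) - 303) = √((¼ + 0) - 303) = √(¼ - 303) = √(-1211/4) = I*√1211/2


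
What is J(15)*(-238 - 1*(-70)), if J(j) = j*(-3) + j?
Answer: 5040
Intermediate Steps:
J(j) = -2*j (J(j) = -3*j + j = -2*j)
J(15)*(-238 - 1*(-70)) = (-2*15)*(-238 - 1*(-70)) = -30*(-238 + 70) = -30*(-168) = 5040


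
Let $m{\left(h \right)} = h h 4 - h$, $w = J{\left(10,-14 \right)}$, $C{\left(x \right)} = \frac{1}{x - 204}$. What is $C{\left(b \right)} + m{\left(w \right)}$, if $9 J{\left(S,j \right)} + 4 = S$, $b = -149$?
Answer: $\frac{3521}{3177} \approx 1.1083$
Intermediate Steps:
$C{\left(x \right)} = \frac{1}{-204 + x}$
$J{\left(S,j \right)} = - \frac{4}{9} + \frac{S}{9}$
$w = \frac{2}{3}$ ($w = - \frac{4}{9} + \frac{1}{9} \cdot 10 = - \frac{4}{9} + \frac{10}{9} = \frac{2}{3} \approx 0.66667$)
$m{\left(h \right)} = - h + 4 h^{2}$ ($m{\left(h \right)} = h 4 h - h = 4 h^{2} - h = - h + 4 h^{2}$)
$C{\left(b \right)} + m{\left(w \right)} = \frac{1}{-204 - 149} + \frac{2 \left(-1 + 4 \cdot \frac{2}{3}\right)}{3} = \frac{1}{-353} + \frac{2 \left(-1 + \frac{8}{3}\right)}{3} = - \frac{1}{353} + \frac{2}{3} \cdot \frac{5}{3} = - \frac{1}{353} + \frac{10}{9} = \frac{3521}{3177}$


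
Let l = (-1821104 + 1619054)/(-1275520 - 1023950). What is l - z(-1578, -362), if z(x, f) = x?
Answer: 120958857/76649 ≈ 1578.1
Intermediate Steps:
l = 6735/76649 (l = -202050/(-2299470) = -202050*(-1/2299470) = 6735/76649 ≈ 0.087868)
l - z(-1578, -362) = 6735/76649 - 1*(-1578) = 6735/76649 + 1578 = 120958857/76649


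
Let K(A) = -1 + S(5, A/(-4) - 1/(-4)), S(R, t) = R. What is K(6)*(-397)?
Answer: -1588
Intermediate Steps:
K(A) = 4 (K(A) = -1 + 5 = 4)
K(6)*(-397) = 4*(-397) = -1588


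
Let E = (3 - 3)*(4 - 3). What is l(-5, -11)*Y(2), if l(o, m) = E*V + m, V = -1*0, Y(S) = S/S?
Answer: -11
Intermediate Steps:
Y(S) = 1
V = 0
E = 0 (E = 0*1 = 0)
l(o, m) = m (l(o, m) = 0*0 + m = 0 + m = m)
l(-5, -11)*Y(2) = -11*1 = -11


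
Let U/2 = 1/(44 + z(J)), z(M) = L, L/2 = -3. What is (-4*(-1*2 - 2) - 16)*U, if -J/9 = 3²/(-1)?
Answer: 0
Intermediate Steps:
L = -6 (L = 2*(-3) = -6)
J = 81 (J = -9*3²/(-1) = -81*(-1) = -9*(-9) = 81)
z(M) = -6
U = 1/19 (U = 2/(44 - 6) = 2/38 = 2*(1/38) = 1/19 ≈ 0.052632)
(-4*(-1*2 - 2) - 16)*U = (-4*(-1*2 - 2) - 16)*(1/19) = (-4*(-2 - 2) - 16)*(1/19) = (-4*(-4) - 16)*(1/19) = (16 - 16)*(1/19) = 0*(1/19) = 0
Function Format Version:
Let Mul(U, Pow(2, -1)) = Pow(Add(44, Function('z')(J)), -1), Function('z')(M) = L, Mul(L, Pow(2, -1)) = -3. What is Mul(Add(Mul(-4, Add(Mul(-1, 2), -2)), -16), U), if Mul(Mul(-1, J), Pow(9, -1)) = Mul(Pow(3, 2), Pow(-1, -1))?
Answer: 0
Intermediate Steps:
L = -6 (L = Mul(2, -3) = -6)
J = 81 (J = Mul(-9, Mul(Pow(3, 2), Pow(-1, -1))) = Mul(-9, Mul(9, -1)) = Mul(-9, -9) = 81)
Function('z')(M) = -6
U = Rational(1, 19) (U = Mul(2, Pow(Add(44, -6), -1)) = Mul(2, Pow(38, -1)) = Mul(2, Rational(1, 38)) = Rational(1, 19) ≈ 0.052632)
Mul(Add(Mul(-4, Add(Mul(-1, 2), -2)), -16), U) = Mul(Add(Mul(-4, Add(Mul(-1, 2), -2)), -16), Rational(1, 19)) = Mul(Add(Mul(-4, Add(-2, -2)), -16), Rational(1, 19)) = Mul(Add(Mul(-4, -4), -16), Rational(1, 19)) = Mul(Add(16, -16), Rational(1, 19)) = Mul(0, Rational(1, 19)) = 0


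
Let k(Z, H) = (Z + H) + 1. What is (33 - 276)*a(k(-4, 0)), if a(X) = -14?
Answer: 3402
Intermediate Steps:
k(Z, H) = 1 + H + Z (k(Z, H) = (H + Z) + 1 = 1 + H + Z)
(33 - 276)*a(k(-4, 0)) = (33 - 276)*(-14) = -243*(-14) = 3402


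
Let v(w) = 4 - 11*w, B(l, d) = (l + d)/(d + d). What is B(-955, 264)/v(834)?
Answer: 691/4841760 ≈ 0.00014272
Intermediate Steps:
B(l, d) = (d + l)/(2*d) (B(l, d) = (d + l)/((2*d)) = (d + l)*(1/(2*d)) = (d + l)/(2*d))
B(-955, 264)/v(834) = ((1/2)*(264 - 955)/264)/(4 - 11*834) = ((1/2)*(1/264)*(-691))/(4 - 9174) = -691/528/(-9170) = -691/528*(-1/9170) = 691/4841760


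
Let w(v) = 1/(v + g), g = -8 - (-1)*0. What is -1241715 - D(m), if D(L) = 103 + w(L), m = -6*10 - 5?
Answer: -90652713/73 ≈ -1.2418e+6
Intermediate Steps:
m = -65 (m = -60 - 5 = -65)
g = -8 (g = -8 - 1*0 = -8 + 0 = -8)
w(v) = 1/(-8 + v) (w(v) = 1/(v - 8) = 1/(-8 + v))
D(L) = 103 + 1/(-8 + L)
-1241715 - D(m) = -1241715 - (-823 + 103*(-65))/(-8 - 65) = -1241715 - (-823 - 6695)/(-73) = -1241715 - (-1)*(-7518)/73 = -1241715 - 1*7518/73 = -1241715 - 7518/73 = -90652713/73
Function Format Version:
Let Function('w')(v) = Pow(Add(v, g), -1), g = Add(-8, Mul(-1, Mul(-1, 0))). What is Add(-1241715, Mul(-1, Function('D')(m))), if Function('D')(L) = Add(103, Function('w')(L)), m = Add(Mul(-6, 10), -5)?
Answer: Rational(-90652713, 73) ≈ -1.2418e+6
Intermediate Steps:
m = -65 (m = Add(-60, -5) = -65)
g = -8 (g = Add(-8, Mul(-1, 0)) = Add(-8, 0) = -8)
Function('w')(v) = Pow(Add(-8, v), -1) (Function('w')(v) = Pow(Add(v, -8), -1) = Pow(Add(-8, v), -1))
Function('D')(L) = Add(103, Pow(Add(-8, L), -1))
Add(-1241715, Mul(-1, Function('D')(m))) = Add(-1241715, Mul(-1, Mul(Pow(Add(-8, -65), -1), Add(-823, Mul(103, -65))))) = Add(-1241715, Mul(-1, Mul(Pow(-73, -1), Add(-823, -6695)))) = Add(-1241715, Mul(-1, Mul(Rational(-1, 73), -7518))) = Add(-1241715, Mul(-1, Rational(7518, 73))) = Add(-1241715, Rational(-7518, 73)) = Rational(-90652713, 73)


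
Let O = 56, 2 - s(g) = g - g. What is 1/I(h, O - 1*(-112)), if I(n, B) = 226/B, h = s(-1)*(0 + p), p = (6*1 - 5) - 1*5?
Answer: 84/113 ≈ 0.74336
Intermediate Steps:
s(g) = 2 (s(g) = 2 - (g - g) = 2 - 1*0 = 2 + 0 = 2)
p = -4 (p = (6 - 5) - 5 = 1 - 5 = -4)
h = -8 (h = 2*(0 - 4) = 2*(-4) = -8)
1/I(h, O - 1*(-112)) = 1/(226/(56 - 1*(-112))) = 1/(226/(56 + 112)) = 1/(226/168) = 1/(226*(1/168)) = 1/(113/84) = 84/113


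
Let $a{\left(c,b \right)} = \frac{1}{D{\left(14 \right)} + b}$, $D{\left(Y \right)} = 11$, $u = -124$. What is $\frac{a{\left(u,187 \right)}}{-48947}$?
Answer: $- \frac{1}{9691506} \approx -1.0318 \cdot 10^{-7}$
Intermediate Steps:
$a{\left(c,b \right)} = \frac{1}{11 + b}$
$\frac{a{\left(u,187 \right)}}{-48947} = \frac{1}{\left(11 + 187\right) \left(-48947\right)} = \frac{1}{198} \left(- \frac{1}{48947}\right) = - \frac{1}{9691506}$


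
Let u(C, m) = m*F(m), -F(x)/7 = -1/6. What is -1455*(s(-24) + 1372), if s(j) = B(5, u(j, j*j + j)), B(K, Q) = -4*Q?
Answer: 1751820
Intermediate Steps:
F(x) = 7/6 (F(x) = -(-7)/6 = -7*(-⅙) = 7/6)
u(C, m) = 7*m/6 (u(C, m) = m*(7/6) = 7*m/6)
s(j) = -14*j/3 - 14*j²/3 (s(j) = -14*(j*j + j)/3 = -14*(j² + j)/3 = -14*(j + j²)/3 = -4*(7*j/6 + 7*j²/6) = -14*j/3 - 14*j²/3)
-1455*(s(-24) + 1372) = -1455*(-14/3*(-24)*(1 - 24) + 1372) = -1455*(-14/3*(-24)*(-23) + 1372) = -1455*(-2576 + 1372) = -1455*(-1204) = 1751820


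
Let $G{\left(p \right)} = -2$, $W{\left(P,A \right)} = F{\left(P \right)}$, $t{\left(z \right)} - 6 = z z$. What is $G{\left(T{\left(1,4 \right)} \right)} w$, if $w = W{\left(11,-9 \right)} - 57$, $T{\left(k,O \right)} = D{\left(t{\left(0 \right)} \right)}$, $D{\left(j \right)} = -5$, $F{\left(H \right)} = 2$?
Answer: $110$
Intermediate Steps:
$t{\left(z \right)} = 6 + z^{2}$ ($t{\left(z \right)} = 6 + z z = 6 + z^{2}$)
$T{\left(k,O \right)} = -5$
$W{\left(P,A \right)} = 2$
$w = -55$ ($w = 2 - 57 = -55$)
$G{\left(T{\left(1,4 \right)} \right)} w = \left(-2\right) \left(-55\right) = 110$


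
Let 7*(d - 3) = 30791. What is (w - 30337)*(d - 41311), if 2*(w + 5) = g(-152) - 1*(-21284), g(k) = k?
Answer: 5109426240/7 ≈ 7.2992e+8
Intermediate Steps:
d = 30812/7 (d = 3 + (⅐)*30791 = 3 + 30791/7 = 30812/7 ≈ 4401.7)
w = 10561 (w = -5 + (-152 - 1*(-21284))/2 = -5 + (-152 + 21284)/2 = -5 + (½)*21132 = -5 + 10566 = 10561)
(w - 30337)*(d - 41311) = (10561 - 30337)*(30812/7 - 41311) = -19776*(-258365/7) = 5109426240/7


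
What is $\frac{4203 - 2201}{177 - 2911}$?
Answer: $- \frac{1001}{1367} \approx -0.73226$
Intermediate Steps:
$\frac{4203 - 2201}{177 - 2911} = \frac{2002}{-2734} = 2002 \left(- \frac{1}{2734}\right) = - \frac{1001}{1367}$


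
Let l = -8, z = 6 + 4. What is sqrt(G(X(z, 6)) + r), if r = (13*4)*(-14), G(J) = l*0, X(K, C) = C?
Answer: 2*I*sqrt(182) ≈ 26.981*I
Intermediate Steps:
z = 10
G(J) = 0 (G(J) = -8*0 = 0)
r = -728 (r = 52*(-14) = -728)
sqrt(G(X(z, 6)) + r) = sqrt(0 - 728) = sqrt(-728) = 2*I*sqrt(182)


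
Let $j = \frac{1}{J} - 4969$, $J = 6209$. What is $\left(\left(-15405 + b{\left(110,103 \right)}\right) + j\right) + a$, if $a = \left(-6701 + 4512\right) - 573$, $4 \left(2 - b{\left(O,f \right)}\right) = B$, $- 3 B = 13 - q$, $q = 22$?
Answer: $- \frac{574574647}{24836} \approx -23135.0$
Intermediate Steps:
$j = - \frac{30852520}{6209}$ ($j = \frac{1}{6209} - 4969 = - \frac{30852520}{6209} \approx -4969.0$)
$B = 3$ ($B = - \frac{13 - 22}{3} = \left(- \frac{1}{3}\right) \left(-9\right) = 3$)
$b{\left(O,f \right)} = \frac{5}{4}$ ($b{\left(O,f \right)} = 2 - \frac{3}{4} = \frac{5}{4}$)
$a = -2762$ ($a = -2189 - 573 = -2762$)
$\left(\left(-15405 + b{\left(110,103 \right)}\right) + j\right) + a = \left(\left(-15405 + \frac{5}{4}\right) - \frac{30852520}{6209}\right) - 2762 = \left(- \frac{61615}{4} - \frac{30852520}{6209}\right) - 2762 = - \frac{505977615}{24836} - 2762 = - \frac{574574647}{24836}$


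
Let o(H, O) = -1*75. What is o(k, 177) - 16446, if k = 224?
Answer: -16521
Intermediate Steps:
o(H, O) = -75
o(k, 177) - 16446 = -75 - 16446 = -16521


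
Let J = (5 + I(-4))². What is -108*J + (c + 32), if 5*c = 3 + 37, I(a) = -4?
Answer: -68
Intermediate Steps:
c = 8 (c = (3 + 37)/5 = (⅕)*40 = 8)
J = 1 (J = (5 - 4)² = 1² = 1)
-108*J + (c + 32) = -108*1 + (8 + 32) = -108 + 40 = -68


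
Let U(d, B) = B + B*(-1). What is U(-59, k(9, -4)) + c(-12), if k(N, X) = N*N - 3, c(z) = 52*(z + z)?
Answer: -1248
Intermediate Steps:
c(z) = 104*z (c(z) = 52*(2*z) = 104*z)
k(N, X) = -3 + N² (k(N, X) = N² - 3 = -3 + N²)
U(d, B) = 0 (U(d, B) = B - B = 0)
U(-59, k(9, -4)) + c(-12) = 0 + 104*(-12) = 0 - 1248 = -1248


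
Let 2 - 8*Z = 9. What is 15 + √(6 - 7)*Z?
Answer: 15 - 7*I/8 ≈ 15.0 - 0.875*I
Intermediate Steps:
Z = -7/8 (Z = ¼ - ⅛*9 = ¼ - 9/8 = -7/8 ≈ -0.87500)
15 + √(6 - 7)*Z = 15 + √(6 - 7)*(-7/8) = 15 + √(-1)*(-7/8) = 15 + I*(-7/8) = 15 - 7*I/8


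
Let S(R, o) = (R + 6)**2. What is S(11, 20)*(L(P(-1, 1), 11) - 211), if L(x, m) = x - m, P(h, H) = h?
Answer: -64447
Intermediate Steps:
S(R, o) = (6 + R)**2
S(11, 20)*(L(P(-1, 1), 11) - 211) = (6 + 11)**2*((-1 - 1*11) - 211) = 17**2*((-1 - 11) - 211) = 289*(-12 - 211) = 289*(-223) = -64447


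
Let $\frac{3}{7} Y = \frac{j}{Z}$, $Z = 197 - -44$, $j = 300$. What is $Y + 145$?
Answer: $\frac{35645}{241} \approx 147.9$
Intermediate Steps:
$Z = 241$ ($Z = 197 + 44 = 241$)
$Y = \frac{700}{241}$ ($Y = \frac{7 \cdot \frac{300}{241}}{3} = \frac{7 \cdot 300 \cdot \frac{1}{241}}{3} = \frac{7}{3} \cdot \frac{300}{241} = \frac{700}{241} \approx 2.9046$)
$Y + 145 = \frac{700}{241} + 145 = \frac{35645}{241}$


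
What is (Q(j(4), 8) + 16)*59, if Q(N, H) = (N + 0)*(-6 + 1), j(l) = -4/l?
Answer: 1239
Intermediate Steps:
Q(N, H) = -5*N (Q(N, H) = N*(-5) = -5*N)
(Q(j(4), 8) + 16)*59 = (-(-20)/4 + 16)*59 = (-5*(-1) + 16)*59 = (5 + 16)*59 = 21*59 = 1239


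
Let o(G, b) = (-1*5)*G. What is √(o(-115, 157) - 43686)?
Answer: I*√43111 ≈ 207.63*I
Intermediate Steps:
o(G, b) = -5*G
√(o(-115, 157) - 43686) = √(-5*(-115) - 43686) = √(575 - 43686) = √(-43111) = I*√43111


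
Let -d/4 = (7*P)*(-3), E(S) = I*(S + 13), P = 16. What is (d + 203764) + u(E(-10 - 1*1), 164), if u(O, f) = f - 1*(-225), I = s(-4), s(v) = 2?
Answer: 205497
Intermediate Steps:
I = 2
E(S) = 26 + 2*S (E(S) = 2*(S + 13) = 2*(13 + S) = 26 + 2*S)
u(O, f) = 225 + f (u(O, f) = f + 225 = 225 + f)
d = 1344 (d = -4*7*16*(-3) = -448*(-3) = -4*(-336) = 1344)
(d + 203764) + u(E(-10 - 1*1), 164) = (1344 + 203764) + (225 + 164) = 205108 + 389 = 205497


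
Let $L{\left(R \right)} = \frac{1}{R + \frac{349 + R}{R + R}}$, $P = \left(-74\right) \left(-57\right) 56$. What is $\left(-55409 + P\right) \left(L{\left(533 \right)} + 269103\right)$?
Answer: $\frac{13843395615961277}{284530} \approx 4.8654 \cdot 10^{10}$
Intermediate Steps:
$P = 236208$ ($P = 4218 \cdot 56 = 236208$)
$L{\left(R \right)} = \frac{1}{R + \frac{349 + R}{2 R}}$
$\left(-55409 + P\right) \left(L{\left(533 \right)} + 269103\right) = \left(-55409 + 236208\right) \left(2 \cdot 533 \frac{1}{349 + 533 + 2 \cdot 533^{2}} + 269103\right) = 180799 \left(2 \cdot 533 \frac{1}{349 + 533 + 2 \cdot 284089} + 269103\right) = 180799 \left(2 \cdot 533 \frac{1}{349 + 533 + 568178} + 269103\right) = 180799 \left(2 \cdot 533 \cdot \frac{1}{569060} + 269103\right) = 180799 \left(\frac{533}{284530} + 269103\right) = 180799 \cdot \frac{76567877123}{284530} = \frac{13843395615961277}{284530}$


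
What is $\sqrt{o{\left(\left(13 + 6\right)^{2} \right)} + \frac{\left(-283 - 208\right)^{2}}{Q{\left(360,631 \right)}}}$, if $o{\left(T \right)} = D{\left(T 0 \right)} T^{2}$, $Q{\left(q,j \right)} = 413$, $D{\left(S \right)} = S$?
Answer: $\frac{491 \sqrt{413}}{413} \approx 24.161$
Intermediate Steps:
$o{\left(T \right)} = 0$ ($o{\left(T \right)} = T 0 T^{2} = 0 T^{2} = 0$)
$\sqrt{o{\left(\left(13 + 6\right)^{2} \right)} + \frac{\left(-283 - 208\right)^{2}}{Q{\left(360,631 \right)}}} = \sqrt{0 + \frac{\left(-283 - 208\right)^{2}}{413}} = \sqrt{0 + \left(-491\right)^{2} \cdot \frac{1}{413}} = \sqrt{0 + 241081 \cdot \frac{1}{413}} = \sqrt{0 + \frac{241081}{413}} = \sqrt{\frac{241081}{413}} = \frac{491 \sqrt{413}}{413}$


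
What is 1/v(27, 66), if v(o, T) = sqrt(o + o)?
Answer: sqrt(6)/18 ≈ 0.13608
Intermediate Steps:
v(o, T) = sqrt(2)*sqrt(o) (v(o, T) = sqrt(2*o) = sqrt(2)*sqrt(o))
1/v(27, 66) = 1/(sqrt(2)*sqrt(27)) = 1/(sqrt(2)*(3*sqrt(3))) = 1/(3*sqrt(6)) = sqrt(6)/18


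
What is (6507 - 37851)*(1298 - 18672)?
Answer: 544570656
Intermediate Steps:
(6507 - 37851)*(1298 - 18672) = -31344*(-17374) = 544570656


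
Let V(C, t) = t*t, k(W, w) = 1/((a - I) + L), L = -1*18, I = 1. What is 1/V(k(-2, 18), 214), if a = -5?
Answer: 1/45796 ≈ 2.1836e-5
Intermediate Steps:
L = -18
k(W, w) = -1/24 (k(W, w) = 1/((-5 - 1*1) - 18) = 1/((-5 - 1) - 18) = 1/(-6 - 18) = 1/(-24) = -1/24)
V(C, t) = t**2
1/V(k(-2, 18), 214) = 1/(214**2) = 1/45796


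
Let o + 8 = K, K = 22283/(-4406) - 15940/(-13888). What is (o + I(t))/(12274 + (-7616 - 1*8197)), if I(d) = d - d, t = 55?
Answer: 91094861/27069159824 ≈ 0.0033653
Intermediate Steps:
I(d) = 0
K = -29904333/7648816 (K = 22283*(-1/4406) - 15940*(-1/13888) = -22283/4406 + 3985/3472 = -29904333/7648816 ≈ -3.9097)
o = -91094861/7648816 (o = -8 - 29904333/7648816 = -91094861/7648816 ≈ -11.910)
(o + I(t))/(12274 + (-7616 - 1*8197)) = (-91094861/7648816 + 0)/(12274 + (-7616 - 1*8197)) = -91094861/(7648816*(12274 + (-7616 - 8197))) = -91094861/(7648816*(12274 - 15813)) = -91094861/7648816/(-3539) = -91094861/7648816*(-1/3539) = 91094861/27069159824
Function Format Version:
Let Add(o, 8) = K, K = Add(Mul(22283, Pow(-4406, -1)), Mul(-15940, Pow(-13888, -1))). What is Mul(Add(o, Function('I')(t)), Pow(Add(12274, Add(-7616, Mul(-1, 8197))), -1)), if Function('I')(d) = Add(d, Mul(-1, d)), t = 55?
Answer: Rational(91094861, 27069159824) ≈ 0.0033653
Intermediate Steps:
Function('I')(d) = 0
K = Rational(-29904333, 7648816) (K = Add(Mul(22283, Rational(-1, 4406)), Mul(-15940, Rational(-1, 13888))) = Add(Rational(-22283, 4406), Rational(3985, 3472)) = Rational(-29904333, 7648816) ≈ -3.9097)
o = Rational(-91094861, 7648816) (o = Add(-8, Rational(-29904333, 7648816)) = Rational(-91094861, 7648816) ≈ -11.910)
Mul(Add(o, Function('I')(t)), Pow(Add(12274, Add(-7616, Mul(-1, 8197))), -1)) = Mul(Add(Rational(-91094861, 7648816), 0), Pow(Add(12274, Add(-7616, Mul(-1, 8197))), -1)) = Mul(Rational(-91094861, 7648816), Pow(Add(12274, Add(-7616, -8197)), -1)) = Mul(Rational(-91094861, 7648816), Pow(Add(12274, -15813), -1)) = Mul(Rational(-91094861, 7648816), Pow(-3539, -1)) = Mul(Rational(-91094861, 7648816), Rational(-1, 3539)) = Rational(91094861, 27069159824)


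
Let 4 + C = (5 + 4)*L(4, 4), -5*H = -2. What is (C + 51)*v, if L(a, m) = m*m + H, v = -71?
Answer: -69083/5 ≈ -13817.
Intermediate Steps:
H = 2/5 (H = -1/5*(-2) = 2/5 ≈ 0.40000)
L(a, m) = 2/5 + m**2 (L(a, m) = m*m + 2/5 = m**2 + 2/5 = 2/5 + m**2)
C = 718/5 (C = -4 + (5 + 4)*(2/5 + 4**2) = -4 + 9*(2/5 + 16) = -4 + 9*(82/5) = -4 + 738/5 = 718/5 ≈ 143.60)
(C + 51)*v = (718/5 + 51)*(-71) = (973/5)*(-71) = -69083/5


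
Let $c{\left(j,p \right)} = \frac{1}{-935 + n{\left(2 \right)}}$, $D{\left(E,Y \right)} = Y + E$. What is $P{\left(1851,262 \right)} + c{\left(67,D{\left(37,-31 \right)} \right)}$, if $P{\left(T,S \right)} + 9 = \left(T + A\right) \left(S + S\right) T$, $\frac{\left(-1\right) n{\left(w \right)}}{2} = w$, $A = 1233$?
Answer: $\frac{2808779624972}{939} \approx 2.9912 \cdot 10^{9}$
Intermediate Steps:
$n{\left(w \right)} = - 2 w$
$D{\left(E,Y \right)} = E + Y$
$c{\left(j,p \right)} = - \frac{1}{939}$ ($c{\left(j,p \right)} = \frac{1}{-935 - 4} = \frac{1}{-939} = - \frac{1}{939}$)
$P{\left(T,S \right)} = -9 + 2 S T \left(1233 + T\right)$ ($P{\left(T,S \right)} = -9 + \left(T + 1233\right) \left(S + S\right) T = -9 + \left(1233 + T\right) 2 S T = -9 + 2 S \left(1233 + T\right) T = -9 + 2 S T \left(1233 + T\right)$)
$P{\left(1851,262 \right)} + c{\left(67,D{\left(37,-31 \right)} \right)} = \left(-9 + 2 \cdot 262 \cdot 1851^{2} + 2466 \cdot 262 \cdot 1851\right) - \frac{1}{939} = \left(-9 + 2 \cdot 262 \cdot 3426201 + 1195916292\right) - \frac{1}{939} = \left(-9 + 1795329324 + 1195916292\right) - \frac{1}{939} = 2991245607 - \frac{1}{939} = \frac{2808779624972}{939}$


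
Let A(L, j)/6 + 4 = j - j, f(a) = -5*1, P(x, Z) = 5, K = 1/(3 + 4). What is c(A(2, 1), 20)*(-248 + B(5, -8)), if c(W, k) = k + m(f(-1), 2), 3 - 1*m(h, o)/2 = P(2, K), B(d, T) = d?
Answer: -3888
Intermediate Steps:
K = ⅐ (K = 1/7 = ⅐ ≈ 0.14286)
f(a) = -5
m(h, o) = -4 (m(h, o) = 6 - 2*5 = 6 - 10 = -4)
A(L, j) = -24 (A(L, j) = -24 + 6*(j - j) = -24 + 6*0 = -24 + 0 = -24)
c(W, k) = -4 + k (c(W, k) = k - 4 = -4 + k)
c(A(2, 1), 20)*(-248 + B(5, -8)) = (-4 + 20)*(-248 + 5) = 16*(-243) = -3888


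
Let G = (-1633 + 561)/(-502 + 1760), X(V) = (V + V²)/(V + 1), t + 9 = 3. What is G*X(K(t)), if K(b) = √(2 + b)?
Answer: -1072*I/629 ≈ -1.7043*I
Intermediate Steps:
t = -6 (t = -9 + 3 = -6)
X(V) = (V + V²)/(1 + V)
G = -536/629 (G = -1072/1258 = -1072*1/1258 = -536/629 ≈ -0.85215)
G*X(K(t)) = -536*√(2 - 6)/629 = -1072*I/629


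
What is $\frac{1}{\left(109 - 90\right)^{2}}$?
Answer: $\frac{1}{361} \approx 0.0027701$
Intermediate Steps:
$\frac{1}{\left(109 - 90\right)^{2}} = \frac{1}{19^{2}} = \frac{1}{361}$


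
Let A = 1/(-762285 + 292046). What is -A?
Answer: 1/470239 ≈ 2.1266e-6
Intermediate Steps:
A = -1/470239 (A = 1/(-470239) = -1/470239 ≈ -2.1266e-6)
-A = -1*(-1/470239) = 1/470239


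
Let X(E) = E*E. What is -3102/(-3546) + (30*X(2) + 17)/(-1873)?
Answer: 887374/1106943 ≈ 0.80164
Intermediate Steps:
X(E) = E²
-3102/(-3546) + (30*X(2) + 17)/(-1873) = -3102/(-3546) + (30*2² + 17)/(-1873) = -3102*(-1/3546) + (30*4 + 17)*(-1/1873) = 517/591 + (120 + 17)*(-1/1873) = 517/591 + 137*(-1/1873) = 517/591 - 137/1873 = 887374/1106943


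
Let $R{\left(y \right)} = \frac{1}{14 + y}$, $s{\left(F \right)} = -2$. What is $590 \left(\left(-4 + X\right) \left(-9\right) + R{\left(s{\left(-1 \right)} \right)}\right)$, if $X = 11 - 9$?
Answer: $\frac{64015}{6} \approx 10669.0$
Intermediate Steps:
$X = 2$ ($X = 11 - 9 = 2$)
$590 \left(\left(-4 + X\right) \left(-9\right) + R{\left(s{\left(-1 \right)} \right)}\right) = 590 \left(\left(-4 + 2\right) \left(-9\right) + \frac{1}{14 - 2}\right) = 590 \left(\left(-2\right) \left(-9\right) + \frac{1}{12}\right) = 590 \left(18 + \frac{1}{12}\right) = 590 \cdot \frac{217}{12} = \frac{64015}{6}$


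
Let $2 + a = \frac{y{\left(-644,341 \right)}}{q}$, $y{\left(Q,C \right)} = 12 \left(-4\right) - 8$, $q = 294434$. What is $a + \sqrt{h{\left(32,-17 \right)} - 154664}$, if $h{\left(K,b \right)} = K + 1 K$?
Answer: $- \frac{42066}{21031} + 10 i \sqrt{1546} \approx -2.0002 + 393.19 i$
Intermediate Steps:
$h{\left(K,b \right)} = 2 K$ ($h{\left(K,b \right)} = K + K = 2 K$)
$y{\left(Q,C \right)} = -56$ ($y{\left(Q,C \right)} = -48 - 8 = -56$)
$a = - \frac{42066}{21031}$ ($a = -2 - \frac{56}{294434} = -2 - \frac{4}{21031} = - \frac{42066}{21031} \approx -2.0002$)
$a + \sqrt{h{\left(32,-17 \right)} - 154664} = - \frac{42066}{21031} + \sqrt{2 \cdot 32 - 154664} = - \frac{42066}{21031} + \sqrt{64 - 154664} = - \frac{42066}{21031} + \sqrt{-154600} = - \frac{42066}{21031} + 10 i \sqrt{1546}$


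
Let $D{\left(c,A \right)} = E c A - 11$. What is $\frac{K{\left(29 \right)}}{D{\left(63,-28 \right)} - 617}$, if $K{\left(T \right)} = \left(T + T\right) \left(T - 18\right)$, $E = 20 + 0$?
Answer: $- \frac{319}{17954} \approx -0.017768$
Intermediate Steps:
$E = 20$
$D{\left(c,A \right)} = -11 + 20 A c$ ($D{\left(c,A \right)} = 20 c A - 11 = 20 A c - 11 = -11 + 20 A c$)
$K{\left(T \right)} = 2 T \left(-18 + T\right)$
$\frac{K{\left(29 \right)}}{D{\left(63,-28 \right)} - 617} = \frac{2 \cdot 29 \left(-18 + 29\right)}{\left(-11 + 20 \left(-28\right) 63\right) - 617} = \frac{2 \cdot 29 \cdot 11}{\left(-11 - 35280\right) - 617} = \frac{638}{-35291 - 617} = \frac{638}{-35908} = 638 \left(- \frac{1}{35908}\right) = - \frac{319}{17954}$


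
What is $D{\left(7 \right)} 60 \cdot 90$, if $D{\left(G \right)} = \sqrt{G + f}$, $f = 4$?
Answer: $5400 \sqrt{11} \approx 17910.0$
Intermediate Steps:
$D{\left(G \right)} = \sqrt{4 + G}$ ($D{\left(G \right)} = \sqrt{G + 4} = \sqrt{4 + G}$)
$D{\left(7 \right)} 60 \cdot 90 = \sqrt{4 + 7} \cdot 60 \cdot 90 = \sqrt{11} \cdot 60 \cdot 90 = 60 \sqrt{11} \cdot 90 = 5400 \sqrt{11}$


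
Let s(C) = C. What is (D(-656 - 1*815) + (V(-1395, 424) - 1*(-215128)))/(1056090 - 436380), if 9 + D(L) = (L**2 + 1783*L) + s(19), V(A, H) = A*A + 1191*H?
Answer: 441439/123942 ≈ 3.5617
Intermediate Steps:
V(A, H) = A**2 + 1191*H
D(L) = 10 + L**2 + 1783*L (D(L) = -9 + ((L**2 + 1783*L) + 19) = -9 + (19 + L**2 + 1783*L) = 10 + L**2 + 1783*L)
(D(-656 - 1*815) + (V(-1395, 424) - 1*(-215128)))/(1056090 - 436380) = ((10 + (-656 - 1*815)**2 + 1783*(-656 - 1*815)) + (((-1395)**2 + 1191*424) - 1*(-215128)))/(1056090 - 436380) = ((10 + (-656 - 815)**2 + 1783*(-656 - 815)) + ((1946025 + 504984) + 215128))/619710 = ((10 + (-1471)**2 + 1783*(-1471)) + (2451009 + 215128))*(1/619710) = ((10 + 2163841 - 2622793) + 2666137)*(1/619710) = (-458942 + 2666137)*(1/619710) = 2207195*(1/619710) = 441439/123942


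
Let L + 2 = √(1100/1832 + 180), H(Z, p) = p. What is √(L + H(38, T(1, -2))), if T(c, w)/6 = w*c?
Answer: √(-2936696 + 458*√37883470)/458 ≈ 0.74916*I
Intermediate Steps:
T(c, w) = 6*c*w (T(c, w) = 6*(w*c) = 6*(c*w) = 6*c*w)
L = -2 + √37883470/458 (L = -2 + √(1100/1832 + 180) = -2 + √(1100*(1/1832) + 180) = -2 + √(275/458 + 180) = -2 + √(82715/458) = -2 + √37883470/458 ≈ 11.439)
√(L + H(38, T(1, -2))) = √((-2 + √37883470/458) + 6*1*(-2)) = √((-2 + √37883470/458) - 12) = √(-14 + √37883470/458)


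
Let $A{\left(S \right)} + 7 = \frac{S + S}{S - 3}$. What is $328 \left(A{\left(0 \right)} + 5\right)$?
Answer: $-656$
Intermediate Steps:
$A{\left(S \right)} = -7 + \frac{2 S}{-3 + S}$ ($A{\left(S \right)} = -7 + \frac{S + S}{S - 3} = -7 + \frac{2 S}{-3 + S}$)
$328 \left(A{\left(0 \right)} + 5\right) = 328 \left(\frac{21 - 0}{-3 + 0} + 5\right) = 328 \left(\frac{21 + 0}{-3} + 5\right) = 328 \left(\left(- \frac{1}{3}\right) 21 + 5\right) = 328 \left(-7 + 5\right) = 328 \left(-2\right) = -656$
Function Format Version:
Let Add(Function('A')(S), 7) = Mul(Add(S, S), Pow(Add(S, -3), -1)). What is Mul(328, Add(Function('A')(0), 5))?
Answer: -656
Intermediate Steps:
Function('A')(S) = Add(-7, Mul(2, S, Pow(Add(-3, S), -1))) (Function('A')(S) = Add(-7, Mul(Add(S, S), Pow(Add(S, -3), -1))) = Add(-7, Mul(Mul(2, S), Pow(Add(-3, S), -1))) = Add(-7, Mul(2, S, Pow(Add(-3, S), -1))))
Mul(328, Add(Function('A')(0), 5)) = Mul(328, Add(Mul(Pow(Add(-3, 0), -1), Add(21, Mul(-5, 0))), 5)) = Mul(328, Add(Mul(Pow(-3, -1), Add(21, 0)), 5)) = Mul(328, Add(Mul(Rational(-1, 3), 21), 5)) = Mul(328, Add(-7, 5)) = Mul(328, -2) = -656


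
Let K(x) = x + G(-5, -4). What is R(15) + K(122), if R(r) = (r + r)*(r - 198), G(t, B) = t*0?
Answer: -5368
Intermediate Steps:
G(t, B) = 0
R(r) = 2*r*(-198 + r) (R(r) = (2*r)*(-198 + r) = 2*r*(-198 + r))
K(x) = x (K(x) = x + 0 = x)
R(15) + K(122) = 2*15*(-198 + 15) + 122 = 2*15*(-183) + 122 = -5490 + 122 = -5368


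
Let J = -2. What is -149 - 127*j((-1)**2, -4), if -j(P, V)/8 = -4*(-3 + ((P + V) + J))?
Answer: 32363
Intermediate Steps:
j(P, V) = -160 + 32*P + 32*V (j(P, V) = -(-32)*(-3 + ((P + V) - 2)) = -(-32)*(-3 + (-2 + P + V)) = -(-32)*(-5 + P + V) = -8*(20 - 4*P - 4*V) = -160 + 32*P + 32*V)
-149 - 127*j((-1)**2, -4) = -149 - 127*(-160 + 32*(-1)**2 + 32*(-4)) = -149 - 127*(-160 + 32*1 - 128) = -149 - 127*(-160 + 32 - 128) = -149 - 127*(-256) = -149 + 32512 = 32363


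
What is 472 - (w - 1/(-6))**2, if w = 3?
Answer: 16631/36 ≈ 461.97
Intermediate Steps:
472 - (w - 1/(-6))**2 = 472 - (3 - 1/(-6))**2 = 472 - (3 - 1*(-1/6))**2 = 472 - (3 + 1/6)**2 = 472 - (19/6)**2 = 472 - 1*361/36 = 472 - 361/36 = 16631/36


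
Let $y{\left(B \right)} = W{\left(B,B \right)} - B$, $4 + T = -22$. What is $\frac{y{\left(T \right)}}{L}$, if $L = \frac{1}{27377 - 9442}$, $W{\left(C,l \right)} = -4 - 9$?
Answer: $233155$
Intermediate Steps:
$W{\left(C,l \right)} = -13$ ($W{\left(C,l \right)} = -4 - 9 = -13$)
$T = -26$ ($T = -4 - 22 = -26$)
$L = \frac{1}{17935}$ ($L = \frac{1}{27377 - 9442} = \frac{1}{17935} \approx 5.5757 \cdot 10^{-5}$)
$y{\left(B \right)} = -13 - B$
$\frac{y{\left(T \right)}}{L} = \left(-13 - -26\right) \frac{1}{\frac{1}{17935}} = \left(-13 + 26\right) 17935 = 13 \cdot 17935 = 233155$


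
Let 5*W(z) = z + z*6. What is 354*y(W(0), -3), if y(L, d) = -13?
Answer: -4602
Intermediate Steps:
W(z) = 7*z/5 (W(z) = (z + z*6)/5 = (z + 6*z)/5 = (7*z)/5 = 7*z/5)
354*y(W(0), -3) = 354*(-13) = -4602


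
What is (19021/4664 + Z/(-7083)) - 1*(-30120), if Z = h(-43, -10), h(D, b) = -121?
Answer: 995152863527/33035112 ≈ 30124.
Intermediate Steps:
Z = -121
(19021/4664 + Z/(-7083)) - 1*(-30120) = (19021/4664 - 121/(-7083)) - 1*(-30120) = (19021*(1/4664) - 121*(-1/7083)) + 30120 = (19021/4664 + 121/7083) + 30120 = 135290087/33035112 + 30120 = 995152863527/33035112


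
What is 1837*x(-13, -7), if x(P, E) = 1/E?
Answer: -1837/7 ≈ -262.43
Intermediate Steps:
1837*x(-13, -7) = 1837/(-7) = 1837*(-1/7) = -1837/7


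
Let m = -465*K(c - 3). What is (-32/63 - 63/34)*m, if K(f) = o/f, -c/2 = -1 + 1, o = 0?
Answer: 0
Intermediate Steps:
c = 0 (c = -2*(-1 + 1) = -2*0 = 0)
K(f) = 0 (K(f) = 0/f = 0)
m = 0 (m = -465*0 = 0)
(-32/63 - 63/34)*m = (-32/63 - 63/34)*0 = -5057/2142*0 = 0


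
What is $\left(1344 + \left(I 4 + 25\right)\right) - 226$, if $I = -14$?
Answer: $1087$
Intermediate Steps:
$\left(1344 + \left(I 4 + 25\right)\right) - 226 = \left(1344 + \left(\left(-14\right) 4 + 25\right)\right) - 226 = \left(1344 + \left(-56 + 25\right)\right) - 226 = \left(1344 - 31\right) - 226 = 1313 - 226 = 1087$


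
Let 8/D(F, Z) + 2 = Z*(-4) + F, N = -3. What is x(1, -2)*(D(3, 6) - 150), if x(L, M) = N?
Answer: 10374/23 ≈ 451.04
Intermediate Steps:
x(L, M) = -3
D(F, Z) = 8/(-2 + F - 4*Z) (D(F, Z) = 8/(-2 + (Z*(-4) + F)) = 8/(-2 + (-4*Z + F)) = 8/(-2 + (F - 4*Z)) = 8/(-2 + F - 4*Z))
x(1, -2)*(D(3, 6) - 150) = -3*(8/(-2 + 3 - 4*6) - 150) = -3*(8/(-2 + 3 - 24) - 150) = -3*(8/(-23) - 150) = -3*(8*(-1/23) - 150) = -3*(-8/23 - 150) = -3*(-3458/23) = 10374/23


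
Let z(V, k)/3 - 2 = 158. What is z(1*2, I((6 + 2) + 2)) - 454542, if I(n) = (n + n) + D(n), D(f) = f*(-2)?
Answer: -454062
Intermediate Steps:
D(f) = -2*f
I(n) = 0 (I(n) = (n + n) - 2*n = 2*n - 2*n = 0)
z(V, k) = 480 (z(V, k) = 6 + 3*158 = 6 + 474 = 480)
z(1*2, I((6 + 2) + 2)) - 454542 = 480 - 454542 = -454062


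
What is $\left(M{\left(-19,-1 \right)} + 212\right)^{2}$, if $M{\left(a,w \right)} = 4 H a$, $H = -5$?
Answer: $350464$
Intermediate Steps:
$M{\left(a,w \right)} = - 20 a$ ($M{\left(a,w \right)} = 4 \left(-5\right) a = - 20 a$)
$\left(M{\left(-19,-1 \right)} + 212\right)^{2} = \left(\left(-20\right) \left(-19\right) + 212\right)^{2} = \left(380 + 212\right)^{2} = 592^{2} = 350464$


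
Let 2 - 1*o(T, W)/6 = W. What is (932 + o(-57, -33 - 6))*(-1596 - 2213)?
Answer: -4487002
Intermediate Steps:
o(T, W) = 12 - 6*W
(932 + o(-57, -33 - 6))*(-1596 - 2213) = (932 + (12 - 6*(-33 - 6)))*(-1596 - 2213) = (932 + (12 - 6*(-39)))*(-3809) = (932 + (12 + 234))*(-3809) = (932 + 246)*(-3809) = 1178*(-3809) = -4487002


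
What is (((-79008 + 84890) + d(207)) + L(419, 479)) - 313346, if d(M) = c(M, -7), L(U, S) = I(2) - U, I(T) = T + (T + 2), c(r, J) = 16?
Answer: -307861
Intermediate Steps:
I(T) = 2 + 2*T (I(T) = T + (2 + T) = 2 + 2*T)
L(U, S) = 6 - U (L(U, S) = (2 + 2*2) - U = (2 + 4) - U = 6 - U)
d(M) = 16
(((-79008 + 84890) + d(207)) + L(419, 479)) - 313346 = (((-79008 + 84890) + 16) + (6 - 1*419)) - 313346 = ((5882 + 16) + (6 - 419)) - 313346 = (5898 - 413) - 313346 = 5485 - 313346 = -307861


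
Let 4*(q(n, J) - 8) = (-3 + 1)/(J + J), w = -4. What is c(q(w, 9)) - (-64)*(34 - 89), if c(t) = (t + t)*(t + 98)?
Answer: -1186055/648 ≈ -1830.3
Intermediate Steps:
q(n, J) = 8 - 1/(4*J) (q(n, J) = 8 + ((-3 + 1)/(J + J))/4 = 8 + (-2*1/(2*J))/4 = 8 + (-1/J)/4 = 8 - 1/(4*J))
c(t) = 2*t*(98 + t) (c(t) = (2*t)*(98 + t) = 2*t*(98 + t))
c(q(w, 9)) - (-64)*(34 - 89) = 2*(8 - ¼/9)*(98 + (8 - ¼/9)) - (-64)*(34 - 89) = 2*(8 - ¼*⅑)*(98 + (8 - ¼*⅑)) - (-64)*(-55) = 2*(8 - 1/36)*(98 + (8 - 1/36)) - 1*3520 = 2*(287/36)*(98 + 287/36) - 3520 = 2*(287/36)*(3815/36) - 3520 = 1094905/648 - 3520 = -1186055/648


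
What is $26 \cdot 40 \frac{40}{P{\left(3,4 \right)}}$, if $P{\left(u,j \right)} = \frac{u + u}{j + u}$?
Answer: $\frac{145600}{3} \approx 48533.0$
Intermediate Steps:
$P{\left(u,j \right)} = \frac{2 u}{j + u}$
$26 \cdot 40 \frac{40}{P{\left(3,4 \right)}} = 26 \cdot 40 \frac{40}{2 \cdot 3 \frac{1}{4 + 3}} = 1040 \frac{40}{2 \cdot 3 \cdot \frac{1}{7}} = 1040 \frac{40}{\frac{6}{7}} = 1040 \cdot 40 \cdot \frac{7}{6} = 1040 \cdot \frac{140}{3} = \frac{145600}{3}$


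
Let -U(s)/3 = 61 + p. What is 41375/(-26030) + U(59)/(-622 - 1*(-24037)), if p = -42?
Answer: -64685289/40632830 ≈ -1.5919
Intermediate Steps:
U(s) = -57 (U(s) = -3*(61 - 42) = -3*19 = -57)
41375/(-26030) + U(59)/(-622 - 1*(-24037)) = 41375/(-26030) - 57/(-622 - 1*(-24037)) = 41375*(-1/26030) - 57/(-622 + 24037) = -8275/5206 - 57/23415 = -8275/5206 - 57*1/23415 = -8275/5206 - 19/7805 = -64685289/40632830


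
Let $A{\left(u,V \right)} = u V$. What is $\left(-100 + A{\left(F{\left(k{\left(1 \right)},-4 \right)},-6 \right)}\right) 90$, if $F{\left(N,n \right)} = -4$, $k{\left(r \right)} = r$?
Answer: $-6840$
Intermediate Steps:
$A{\left(u,V \right)} = V u$
$\left(-100 + A{\left(F{\left(k{\left(1 \right)},-4 \right)},-6 \right)}\right) 90 = \left(-100 - -24\right) 90 = \left(-100 + 24\right) 90 = \left(-76\right) 90 = -6840$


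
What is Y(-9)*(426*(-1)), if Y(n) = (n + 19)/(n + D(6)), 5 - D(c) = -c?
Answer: -2130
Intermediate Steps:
D(c) = 5 + c (D(c) = 5 - (-1)*c = 5 + c)
Y(n) = (19 + n)/(11 + n) (Y(n) = (n + 19)/(n + (5 + 6)) = (19 + n)/(n + 11) = (19 + n)/(11 + n))
Y(-9)*(426*(-1)) = ((19 - 9)/(11 - 9))*(426*(-1)) = (10/2)*(-426) = ((½)*10)*(-426) = 5*(-426) = -2130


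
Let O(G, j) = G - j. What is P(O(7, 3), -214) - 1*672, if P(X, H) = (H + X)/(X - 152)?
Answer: -49623/74 ≈ -670.58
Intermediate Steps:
P(X, H) = (H + X)/(-152 + X)
P(O(7, 3), -214) - 1*672 = (-214 + (7 - 1*3))/(-152 + (7 - 1*3)) - 1*672 = (-214 + (7 - 3))/(-152 + (7 - 3)) - 672 = (-214 + 4)/(-152 + 4) - 672 = -210/(-148) - 672 = -1/148*(-210) - 672 = 105/74 - 672 = -49623/74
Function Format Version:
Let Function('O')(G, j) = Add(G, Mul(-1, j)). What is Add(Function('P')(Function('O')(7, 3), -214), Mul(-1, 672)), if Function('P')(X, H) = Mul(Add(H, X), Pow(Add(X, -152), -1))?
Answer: Rational(-49623, 74) ≈ -670.58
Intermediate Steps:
Function('P')(X, H) = Mul(Pow(Add(-152, X), -1), Add(H, X)) (Function('P')(X, H) = Mul(Add(H, X), Pow(Add(-152, X), -1)) = Mul(Pow(Add(-152, X), -1), Add(H, X)))
Add(Function('P')(Function('O')(7, 3), -214), Mul(-1, 672)) = Add(Mul(Pow(Add(-152, Add(7, Mul(-1, 3))), -1), Add(-214, Add(7, Mul(-1, 3)))), Mul(-1, 672)) = Add(Mul(Pow(Add(-152, Add(7, -3)), -1), Add(-214, Add(7, -3))), -672) = Add(Mul(Pow(Add(-152, 4), -1), Add(-214, 4)), -672) = Add(Mul(Pow(-148, -1), -210), -672) = Add(Mul(Rational(-1, 148), -210), -672) = Add(Rational(105, 74), -672) = Rational(-49623, 74)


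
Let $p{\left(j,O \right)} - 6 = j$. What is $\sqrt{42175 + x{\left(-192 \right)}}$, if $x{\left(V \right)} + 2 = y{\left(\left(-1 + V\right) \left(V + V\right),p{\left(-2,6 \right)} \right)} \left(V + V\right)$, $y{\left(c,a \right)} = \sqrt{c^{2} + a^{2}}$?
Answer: $\sqrt{42173 - 1536 \sqrt{343286785}} \approx 5330.7 i$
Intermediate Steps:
$p{\left(j,O \right)} = 6 + j$
$y{\left(c,a \right)} = \sqrt{a^{2} + c^{2}}$
$x{\left(V \right)} = -2 + 2 V \sqrt{16 + 4 V^{2} \left(-1 + V\right)^{2}}$ ($x{\left(V \right)} = -2 + \sqrt{\left(6 - 2\right)^{2} + \left(\left(-1 + V\right) \left(V + V\right)\right)^{2}} \left(V + V\right) = -2 + \sqrt{4^{2} + \left(\left(-1 + V\right) 2 V\right)^{2}} \cdot 2 V = -2 + \sqrt{16 + \left(2 V \left(-1 + V\right)\right)^{2}} \cdot 2 V = -2 + \sqrt{16 + 4 V^{2} \left(-1 + V\right)^{2}} \cdot 2 V = -2 + 2 V \sqrt{16 + 4 V^{2} \left(-1 + V\right)^{2}}$)
$\sqrt{42175 + x{\left(-192 \right)}} = \sqrt{42175 + \left(-2 + 4 \left(-192\right) \sqrt{4 + \left(-192\right)^{2} \left(-1 - 192\right)^{2}}\right)} = \sqrt{42175 + \left(-2 + 4 \left(-192\right) \sqrt{4 + 36864 \left(-193\right)^{2}}\right)} = \sqrt{42175 + \left(-2 + 4 \left(-192\right) \sqrt{4 + 36864 \cdot 37249}\right)} = \sqrt{42175 + \left(-2 + 4 \left(-192\right) \sqrt{4 + 1373147136}\right)} = \sqrt{42175 + \left(-2 + 4 \left(-192\right) \sqrt{1373147140}\right)} = \sqrt{42175 + \left(-2 + 4 \left(-192\right) 2 \sqrt{343286785}\right)} = \sqrt{42175 - \left(2 + 1536 \sqrt{343286785}\right)} = \sqrt{42173 - 1536 \sqrt{343286785}}$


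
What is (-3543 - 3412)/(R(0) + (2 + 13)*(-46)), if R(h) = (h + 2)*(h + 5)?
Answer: 1391/136 ≈ 10.228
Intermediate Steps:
R(h) = (2 + h)*(5 + h)
(-3543 - 3412)/(R(0) + (2 + 13)*(-46)) = (-3543 - 3412)/((10 + 0² + 7*0) + (2 + 13)*(-46)) = -6955/((10 + 0 + 0) + 15*(-46)) = -6955/(10 - 690) = -6955/(-680) = -6955*(-1/680) = 1391/136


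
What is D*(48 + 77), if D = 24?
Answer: 3000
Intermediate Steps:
D*(48 + 77) = 24*(48 + 77) = 24*125 = 3000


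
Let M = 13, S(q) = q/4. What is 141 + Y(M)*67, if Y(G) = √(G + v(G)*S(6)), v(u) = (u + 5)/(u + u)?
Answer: 141 + 67*√9490/26 ≈ 392.04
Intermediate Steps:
S(q) = q/4 (S(q) = q*(¼) = q/4)
v(u) = (5 + u)/(2*u) (v(u) = (5 + u)/((2*u)) = (5 + u)*(1/(2*u)) = (5 + u)/(2*u))
Y(G) = √(G + 3*(5 + G)/(4*G)) (Y(G) = √(G + ((5 + G)/(2*G))*((¼)*6)) = √(G + ((5 + G)/(2*G))*(3/2)) = √(G + 3*(5 + G)/(4*G)))
141 + Y(M)*67 = 141 + (√(3 + 4*13 + 15/13)/2)*67 = 141 + (√(3 + 52 + 15*(1/13))/2)*67 = 141 + (√(3 + 52 + 15/13)/2)*67 = 141 + (√(730/13)/2)*67 = 141 + ((√9490/13)/2)*67 = 141 + (√9490/26)*67 = 141 + 67*√9490/26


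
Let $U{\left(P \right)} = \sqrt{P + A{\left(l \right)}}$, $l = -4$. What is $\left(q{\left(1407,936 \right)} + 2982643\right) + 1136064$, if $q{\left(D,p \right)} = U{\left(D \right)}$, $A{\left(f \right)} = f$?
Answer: $4118707 + \sqrt{1403} \approx 4.1187 \cdot 10^{6}$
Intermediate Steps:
$U{\left(P \right)} = \sqrt{-4 + P}$ ($U{\left(P \right)} = \sqrt{P - 4} = \sqrt{-4 + P}$)
$q{\left(D,p \right)} = \sqrt{-4 + D}$
$\left(q{\left(1407,936 \right)} + 2982643\right) + 1136064 = \left(\sqrt{-4 + 1407} + 2982643\right) + 1136064 = \left(\sqrt{1403} + 2982643\right) + 1136064 = \left(2982643 + \sqrt{1403}\right) + 1136064 = 4118707 + \sqrt{1403}$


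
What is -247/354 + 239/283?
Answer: 14705/100182 ≈ 0.14678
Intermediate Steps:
-247/354 + 239/283 = 14705/100182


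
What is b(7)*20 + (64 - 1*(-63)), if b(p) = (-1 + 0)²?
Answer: 147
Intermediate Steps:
b(p) = 1 (b(p) = (-1)² = 1)
b(7)*20 + (64 - 1*(-63)) = 1*20 + (64 - 1*(-63)) = 20 + (64 + 63) = 20 + 127 = 147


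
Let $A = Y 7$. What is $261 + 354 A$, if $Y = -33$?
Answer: $-81513$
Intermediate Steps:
$A = -231$ ($A = \left(-33\right) 7 = -231$)
$261 + 354 A = 261 + 354 \left(-231\right) = 261 - 81774 = -81513$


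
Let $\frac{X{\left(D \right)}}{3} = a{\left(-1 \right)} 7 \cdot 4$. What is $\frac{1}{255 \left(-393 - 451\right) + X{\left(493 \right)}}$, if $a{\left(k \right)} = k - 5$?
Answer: $- \frac{1}{215724} \approx -4.6356 \cdot 10^{-6}$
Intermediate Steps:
$a{\left(k \right)} = -5 + k$
$X{\left(D \right)} = -504$ ($X{\left(D \right)} = 3 \left(-5 - 1\right) 7 \cdot 4 = 3 \left(-6\right) 7 \cdot 4 = 3 \left(\left(-42\right) 4\right) = 3 \left(-168\right) = -504$)
$\frac{1}{255 \left(-393 - 451\right) + X{\left(493 \right)}} = \frac{1}{255 \left(-393 - 451\right) - 504} = \frac{1}{255 \left(-844\right) - 504} = \frac{1}{-215220 - 504} = \frac{1}{-215724} = - \frac{1}{215724}$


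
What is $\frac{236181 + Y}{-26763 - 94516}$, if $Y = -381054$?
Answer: $\frac{144873}{121279} \approx 1.1945$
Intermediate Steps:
$\frac{236181 + Y}{-26763 - 94516} = \frac{236181 - 381054}{-26763 - 94516} = - \frac{144873}{-121279} = \left(-144873\right) \left(- \frac{1}{121279}\right) = \frac{144873}{121279}$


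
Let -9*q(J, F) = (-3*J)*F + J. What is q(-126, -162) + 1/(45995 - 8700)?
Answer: 254277311/37295 ≈ 6818.0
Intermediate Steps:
q(J, F) = -J/9 + F*J/3 (q(J, F) = -((-3*J)*F + J)/9 = -(-3*F*J + J)/9 = -(J - 3*F*J)/9 = -J/9 + F*J/3)
q(-126, -162) + 1/(45995 - 8700) = (⅑)*(-126)*(-1 + 3*(-162)) + 1/(45995 - 8700) = (⅑)*(-126)*(-1 - 486) + 1/37295 = (⅑)*(-126)*(-487) + 1/37295 = 6818 + 1/37295 = 254277311/37295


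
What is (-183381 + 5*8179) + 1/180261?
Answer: -25684668845/180261 ≈ -1.4249e+5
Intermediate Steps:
(-183381 + 5*8179) + 1/180261 = (-183381 + 40895) + 1/180261 = -142486 + 1/180261 = -25684668845/180261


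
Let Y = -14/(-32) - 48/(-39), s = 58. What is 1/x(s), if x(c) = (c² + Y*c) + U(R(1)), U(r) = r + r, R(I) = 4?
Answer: 104/360751 ≈ 0.00028829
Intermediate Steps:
Y = 347/208 (Y = -14*(-1/32) - 48*(-1/39) = 7/16 + 16/13 = 347/208 ≈ 1.6683)
U(r) = 2*r
x(c) = 8 + c² + 347*c/208 (x(c) = (c² + 347*c/208) + 2*4 = (c² + 347*c/208) + 8 = 8 + c² + 347*c/208)
1/x(s) = 1/(8 + 58² + (347/208)*58) = 1/(8 + 3364 + 10063/104) = 1/(360751/104) = 104/360751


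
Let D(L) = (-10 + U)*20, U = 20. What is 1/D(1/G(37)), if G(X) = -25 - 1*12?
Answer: 1/200 ≈ 0.0050000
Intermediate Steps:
G(X) = -37 (G(X) = -25 - 12 = -37)
D(L) = 200 (D(L) = (-10 + 20)*20 = 10*20 = 200)
1/D(1/G(37)) = 1/200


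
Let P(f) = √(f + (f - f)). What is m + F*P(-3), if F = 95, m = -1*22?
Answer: -22 + 95*I*√3 ≈ -22.0 + 164.54*I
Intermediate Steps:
m = -22
P(f) = √f (P(f) = √(f + 0) = √f)
m + F*P(-3) = -22 + 95*√(-3) = -22 + 95*(I*√3) = -22 + 95*I*√3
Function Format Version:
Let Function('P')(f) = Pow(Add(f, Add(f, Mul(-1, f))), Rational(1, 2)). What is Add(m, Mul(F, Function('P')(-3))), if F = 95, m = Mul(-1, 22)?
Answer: Add(-22, Mul(95, I, Pow(3, Rational(1, 2)))) ≈ Add(-22.000, Mul(164.54, I))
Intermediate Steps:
m = -22
Function('P')(f) = Pow(f, Rational(1, 2)) (Function('P')(f) = Pow(Add(f, 0), Rational(1, 2)) = Pow(f, Rational(1, 2)))
Add(m, Mul(F, Function('P')(-3))) = Add(-22, Mul(95, Pow(-3, Rational(1, 2)))) = Add(-22, Mul(95, Mul(I, Pow(3, Rational(1, 2))))) = Add(-22, Mul(95, I, Pow(3, Rational(1, 2))))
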